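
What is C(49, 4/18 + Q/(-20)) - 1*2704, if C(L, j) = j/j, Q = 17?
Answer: -2703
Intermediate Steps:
C(L, j) = 1
C(49, 4/18 + Q/(-20)) - 1*2704 = 1 - 1*2704 = 1 - 2704 = -2703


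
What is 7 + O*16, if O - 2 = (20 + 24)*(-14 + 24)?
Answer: 7079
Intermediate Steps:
O = 442 (O = 2 + (20 + 24)*(-14 + 24) = 2 + 44*10 = 2 + 440 = 442)
7 + O*16 = 7 + 442*16 = 7 + 7072 = 7079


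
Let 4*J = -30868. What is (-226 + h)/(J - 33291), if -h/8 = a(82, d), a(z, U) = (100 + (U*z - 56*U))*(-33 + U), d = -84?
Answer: 88675/1864 ≈ 47.572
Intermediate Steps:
a(z, U) = (-33 + U)*(100 - 56*U + U*z) (a(z, U) = (100 + (-56*U + U*z))*(-33 + U) = (100 - 56*U + U*z)*(-33 + U) = (-33 + U)*(100 - 56*U + U*z))
h = -1950624 (h = -8*(-3300 - 56*(-84)² + 1948*(-84) + 82*(-84)² - 33*(-84)*82) = -8*(-3300 - 56*7056 - 163632 + 82*7056 + 227304) = -8*(-3300 - 395136 - 163632 + 578592 + 227304) = -8*243828 = -1950624)
J = -7717 (J = (¼)*(-30868) = -7717)
(-226 + h)/(J - 33291) = (-226 - 1950624)/(-7717 - 33291) = -1950850/(-41008) = -1950850*(-1/41008) = 88675/1864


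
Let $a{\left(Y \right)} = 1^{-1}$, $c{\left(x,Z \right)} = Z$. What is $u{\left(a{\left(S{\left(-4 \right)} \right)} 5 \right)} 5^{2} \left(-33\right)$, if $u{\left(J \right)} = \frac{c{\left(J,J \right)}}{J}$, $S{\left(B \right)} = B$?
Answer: $-825$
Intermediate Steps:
$a{\left(Y \right)} = 1$
$u{\left(J \right)} = 1$ ($u{\left(J \right)} = \frac{J}{J} = 1$)
$u{\left(a{\left(S{\left(-4 \right)} \right)} 5 \right)} 5^{2} \left(-33\right) = 1 \cdot 5^{2} \left(-33\right) = 1 \cdot 25 \left(-33\right) = 25 \left(-33\right) = -825$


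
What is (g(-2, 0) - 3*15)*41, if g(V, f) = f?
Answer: -1845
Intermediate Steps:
(g(-2, 0) - 3*15)*41 = (0 - 3*15)*41 = (0 - 45)*41 = -45*41 = -1845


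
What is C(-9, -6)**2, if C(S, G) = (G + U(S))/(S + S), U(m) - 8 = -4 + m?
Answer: 121/324 ≈ 0.37346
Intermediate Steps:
U(m) = 4 + m (U(m) = 8 + (-4 + m) = 4 + m)
C(S, G) = (4 + G + S)/(2*S) (C(S, G) = (G + (4 + S))/(S + S) = (4 + G + S)/((2*S)) = (4 + G + S)*(1/(2*S)) = (4 + G + S)/(2*S))
C(-9, -6)**2 = ((1/2)*(4 - 6 - 9)/(-9))**2 = ((1/2)*(-1/9)*(-11))**2 = (11/18)**2 = 121/324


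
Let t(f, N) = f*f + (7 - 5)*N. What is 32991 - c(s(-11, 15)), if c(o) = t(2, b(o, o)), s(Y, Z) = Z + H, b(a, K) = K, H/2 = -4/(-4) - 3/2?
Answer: 32959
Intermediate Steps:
H = -1 (H = 2*(-4/(-4) - 3/2) = 2*(-4*(-1/4) - 3*1/2) = 2*(1 - 3/2) = 2*(-1/2) = -1)
s(Y, Z) = -1 + Z (s(Y, Z) = Z - 1 = -1 + Z)
t(f, N) = f**2 + 2*N
c(o) = 4 + 2*o (c(o) = 2**2 + 2*o = 4 + 2*o)
32991 - c(s(-11, 15)) = 32991 - (4 + 2*(-1 + 15)) = 32991 - (4 + 2*14) = 32991 - (4 + 28) = 32991 - 1*32 = 32991 - 32 = 32959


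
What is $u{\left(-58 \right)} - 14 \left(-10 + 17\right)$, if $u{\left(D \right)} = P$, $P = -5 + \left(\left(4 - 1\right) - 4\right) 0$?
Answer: $-103$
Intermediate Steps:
$P = -5$ ($P = -5 + \left(3 - 4\right) 0 = -5 - 0 = -5 + 0 = -5$)
$u{\left(D \right)} = -5$
$u{\left(-58 \right)} - 14 \left(-10 + 17\right) = -5 - 14 \left(-10 + 17\right) = -5 - 98 = -103$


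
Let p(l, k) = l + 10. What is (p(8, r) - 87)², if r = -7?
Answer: 4761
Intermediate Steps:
p(l, k) = 10 + l
(p(8, r) - 87)² = ((10 + 8) - 87)² = (18 - 87)² = (-69)² = 4761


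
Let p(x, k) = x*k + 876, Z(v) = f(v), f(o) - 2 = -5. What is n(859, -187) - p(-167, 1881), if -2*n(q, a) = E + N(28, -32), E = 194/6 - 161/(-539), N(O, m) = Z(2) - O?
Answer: 144721585/462 ≈ 3.1325e+5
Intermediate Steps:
f(o) = -3 (f(o) = 2 - 5 = -3)
Z(v) = -3
N(O, m) = -3 - O
E = 7538/231 (E = 194*(⅙) - 161*(-1/539) = 97/3 + 23/77 = 7538/231 ≈ 32.632)
n(q, a) = -377/462 (n(q, a) = -(7538/231 + (-3 - 1*28))/2 = -(7538/231 + (-3 - 28))/2 = -(7538/231 - 31)/2 = -½*377/231 = -377/462)
p(x, k) = 876 + k*x (p(x, k) = k*x + 876 = 876 + k*x)
n(859, -187) - p(-167, 1881) = -377/462 - (876 + 1881*(-167)) = -377/462 - (876 - 314127) = -377/462 - 1*(-313251) = -377/462 + 313251 = 144721585/462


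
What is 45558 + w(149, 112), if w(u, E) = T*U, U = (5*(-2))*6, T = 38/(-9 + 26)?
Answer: 772206/17 ≈ 45424.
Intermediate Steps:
T = 38/17 ≈ 2.2353
U = -60 (U = -10*6 = -60)
w(u, E) = -2280/17 (w(u, E) = (38/17)*(-60) = -2280/17)
45558 + w(149, 112) = 45558 - 2280/17 = 772206/17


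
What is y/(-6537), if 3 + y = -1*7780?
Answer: 7783/6537 ≈ 1.1906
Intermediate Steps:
y = -7783 (y = -3 - 1*7780 = -3 - 7780 = -7783)
y/(-6537) = -7783/(-6537) = -7783*(-1/6537) = 7783/6537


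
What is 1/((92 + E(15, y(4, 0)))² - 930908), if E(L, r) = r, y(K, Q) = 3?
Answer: -1/921883 ≈ -1.0847e-6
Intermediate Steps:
1/((92 + E(15, y(4, 0)))² - 930908) = 1/((92 + 3)² - 930908) = 1/(95² - 930908) = 1/(9025 - 930908) = 1/(-921883) = -1/921883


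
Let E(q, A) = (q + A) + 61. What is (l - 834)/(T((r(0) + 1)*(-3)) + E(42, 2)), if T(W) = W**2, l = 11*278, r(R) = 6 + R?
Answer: 1112/273 ≈ 4.0733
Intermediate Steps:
E(q, A) = 61 + A + q (E(q, A) = (A + q) + 61 = 61 + A + q)
l = 3058
(l - 834)/(T((r(0) + 1)*(-3)) + E(42, 2)) = (3058 - 834)/((((6 + 0) + 1)*(-3))**2 + (61 + 2 + 42)) = 2224/(((6 + 1)*(-3))**2 + 105) = 2224/((7*(-3))**2 + 105) = 2224/((-21)**2 + 105) = 2224/(441 + 105) = 2224/546 = 2224*(1/546) = 1112/273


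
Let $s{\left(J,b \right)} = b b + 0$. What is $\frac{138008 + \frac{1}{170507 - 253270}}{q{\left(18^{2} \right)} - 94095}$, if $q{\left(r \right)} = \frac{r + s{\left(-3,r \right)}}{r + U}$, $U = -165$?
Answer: $- \frac{201787891153}{136612332135} \approx -1.4771$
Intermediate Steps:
$s{\left(J,b \right)} = b^{2}$ ($s{\left(J,b \right)} = b^{2} + 0 = b^{2}$)
$q{\left(r \right)} = \frac{r + r^{2}}{-165 + r}$ ($q{\left(r \right)} = \frac{r + r^{2}}{r - 165} = \frac{r + r^{2}}{-165 + r}$)
$\frac{138008 + \frac{1}{170507 - 253270}}{q{\left(18^{2} \right)} - 94095} = \frac{138008 + \frac{1}{170507 - 253270}}{\frac{18^{2} \left(1 + 18^{2}\right)}{-165 + 18^{2}} - 94095} = \frac{138008 + \frac{1}{-82763}}{\frac{324 \left(1 + 324\right)}{-165 + 324} - 94095} = \frac{138008 - \frac{1}{82763}}{324 \cdot \frac{1}{159} \cdot 325 - 94095} = \frac{11421956103}{82763 \left(324 \cdot \frac{1}{159} \cdot 325 - 94095\right)} = \frac{11421956103}{82763 \left(\frac{35100}{53} - 94095\right)} = \frac{11421956103}{82763 \left(- \frac{4951935}{53}\right)} = \frac{11421956103}{82763} \left(- \frac{53}{4951935}\right) = - \frac{201787891153}{136612332135}$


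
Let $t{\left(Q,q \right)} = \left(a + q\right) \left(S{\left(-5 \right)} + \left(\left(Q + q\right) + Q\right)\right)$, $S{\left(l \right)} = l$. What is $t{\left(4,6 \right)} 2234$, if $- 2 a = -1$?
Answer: $130689$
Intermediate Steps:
$a = \frac{1}{2}$ ($a = \left(- \frac{1}{2}\right) \left(-1\right) = \frac{1}{2} \approx 0.5$)
$t{\left(Q,q \right)} = \left(\frac{1}{2} + q\right) \left(-5 + q + 2 Q\right)$ ($t{\left(Q,q \right)} = \left(\frac{1}{2} + q\right) \left(-5 + \left(\left(Q + q\right) + Q\right)\right) = \left(\frac{1}{2} + q\right) \left(-5 + \left(q + 2 Q\right)\right) = \left(\frac{1}{2} + q\right) \left(-5 + q + 2 Q\right)$)
$t{\left(4,6 \right)} 2234 = \left(- \frac{5}{2} + 4 + 6^{2} - 27 + 2 \cdot 4 \cdot 6\right) 2234 = \left(- \frac{5}{2} + 4 + 36 - 27 + 48\right) 2234 = \frac{117}{2} \cdot 2234 = 130689$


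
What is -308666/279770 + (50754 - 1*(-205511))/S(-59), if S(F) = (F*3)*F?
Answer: 34235930006/1460819055 ≈ 23.436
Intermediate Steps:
S(F) = 3*F² (S(F) = (3*F)*F = 3*F²)
-308666/279770 + (50754 - 1*(-205511))/S(-59) = -308666/279770 + (50754 - 1*(-205511))/((3*(-59)²)) = -308666*1/279770 + (50754 + 205511)/((3*3481)) = -154333/139885 + 256265/10443 = 34235930006/1460819055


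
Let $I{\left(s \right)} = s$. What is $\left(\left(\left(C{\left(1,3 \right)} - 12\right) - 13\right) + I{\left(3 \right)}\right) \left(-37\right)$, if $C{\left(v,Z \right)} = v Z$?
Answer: $703$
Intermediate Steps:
$C{\left(v,Z \right)} = Z v$
$\left(\left(\left(C{\left(1,3 \right)} - 12\right) - 13\right) + I{\left(3 \right)}\right) \left(-37\right) = \left(\left(\left(3 \cdot 1 - 12\right) - 13\right) + 3\right) \left(-37\right) = \left(\left(\left(3 - 12\right) - 13\right) + 3\right) \left(-37\right) = \left(\left(-9 - 13\right) + 3\right) \left(-37\right) = \left(-22 + 3\right) \left(-37\right) = \left(-19\right) \left(-37\right) = 703$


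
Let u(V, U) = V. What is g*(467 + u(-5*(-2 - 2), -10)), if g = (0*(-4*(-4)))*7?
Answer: 0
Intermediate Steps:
g = 0 (g = (0*16)*7 = 0*7 = 0)
g*(467 + u(-5*(-2 - 2), -10)) = 0*(467 - 5*(-2 - 2)) = 0*(467 - 5*(-4)) = 0*(467 + 20) = 0*487 = 0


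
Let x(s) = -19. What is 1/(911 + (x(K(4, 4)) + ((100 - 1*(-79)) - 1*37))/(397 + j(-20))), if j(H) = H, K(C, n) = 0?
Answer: 377/343570 ≈ 0.0010973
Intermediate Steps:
1/(911 + (x(K(4, 4)) + ((100 - 1*(-79)) - 1*37))/(397 + j(-20))) = 1/(911 + (-19 + ((100 - 1*(-79)) - 1*37))/(397 - 20)) = 1/(911 + (-19 + ((100 + 79) - 37))/377) = 1/(911 + (-19 + (179 - 37))*(1/377)) = 1/(911 + (-19 + 142)*(1/377)) = 1/(911 + 123*(1/377)) = 1/(911 + 123/377) = 1/(343570/377) = 377/343570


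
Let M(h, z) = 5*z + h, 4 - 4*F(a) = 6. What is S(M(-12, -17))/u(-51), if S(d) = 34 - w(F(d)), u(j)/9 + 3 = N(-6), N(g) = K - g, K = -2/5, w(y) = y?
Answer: 115/78 ≈ 1.4744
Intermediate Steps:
F(a) = -½ (F(a) = 1 - ¼*6 = 1 - 3/2 = -½)
K = -⅖ (K = -2*⅕ = -⅖ ≈ -0.40000)
M(h, z) = h + 5*z
N(g) = -⅖ - g
u(j) = 117/5 (u(j) = -27 + 9*(-⅖ - 1*(-6)) = -27 + 9*(-⅖ + 6) = -27 + 9*(28/5) = -27 + 252/5 = 117/5)
S(d) = 69/2 (S(d) = 34 - 1*(-½) = 34 + ½ = 69/2)
S(M(-12, -17))/u(-51) = 69/(2*(117/5)) = (69/2)*(5/117) = 115/78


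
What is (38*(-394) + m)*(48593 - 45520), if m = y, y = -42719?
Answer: -177284443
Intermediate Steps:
m = -42719
(38*(-394) + m)*(48593 - 45520) = (38*(-394) - 42719)*(48593 - 45520) = (-14972 - 42719)*3073 = -57691*3073 = -177284443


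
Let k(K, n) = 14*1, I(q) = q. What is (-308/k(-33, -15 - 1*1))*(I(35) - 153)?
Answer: 2596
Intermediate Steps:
k(K, n) = 14
(-308/k(-33, -15 - 1*1))*(I(35) - 153) = (-308/14)*(35 - 153) = -308*1/14*(-118) = -22*(-118) = 2596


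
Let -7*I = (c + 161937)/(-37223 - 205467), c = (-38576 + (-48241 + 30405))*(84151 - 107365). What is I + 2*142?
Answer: 358435565/339766 ≈ 1054.9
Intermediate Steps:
c = 1309548168 (c = (-38576 - 17836)*(-23214) = -56412*(-23214) = 1309548168)
I = 261942021/339766 (I = -(1309548168 + 161937)/(7*(-37223 - 205467)) = -1309710105/(7*(-242690)) = -1309710105*(-1)/(7*242690) = -1/7*(-261942021/48538) = 261942021/339766 ≈ 770.95)
I + 2*142 = 261942021/339766 + 2*142 = 261942021/339766 + 284 = 358435565/339766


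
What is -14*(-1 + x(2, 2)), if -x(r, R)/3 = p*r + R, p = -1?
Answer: 14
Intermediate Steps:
x(r, R) = -3*R + 3*r (x(r, R) = -3*(-r + R) = -3*(R - r) = -3*R + 3*r)
-14*(-1 + x(2, 2)) = -14*(-1 + (-3*2 + 3*2)) = -14*(-1 + (-6 + 6)) = -14*(-1 + 0) = -14*(-1) = 14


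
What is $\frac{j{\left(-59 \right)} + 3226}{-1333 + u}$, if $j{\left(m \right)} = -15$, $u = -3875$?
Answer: $- \frac{3211}{5208} \approx -0.61655$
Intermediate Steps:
$\frac{j{\left(-59 \right)} + 3226}{-1333 + u} = \frac{-15 + 3226}{-1333 - 3875} = \frac{3211}{-5208} = 3211 \left(- \frac{1}{5208}\right) = - \frac{3211}{5208}$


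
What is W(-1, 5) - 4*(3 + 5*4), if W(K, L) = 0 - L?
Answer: -97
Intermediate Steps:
W(K, L) = -L
W(-1, 5) - 4*(3 + 5*4) = -1*5 - 4*(3 + 5*4) = -5 - 4*(3 + 20) = -5 - 4*23 = -5 - 92 = -97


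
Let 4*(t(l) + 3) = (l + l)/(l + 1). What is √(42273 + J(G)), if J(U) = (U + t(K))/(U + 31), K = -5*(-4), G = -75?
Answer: √18643170/21 ≈ 205.61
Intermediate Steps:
K = 20
t(l) = -3 + l/(2*(1 + l)) (t(l) = -3 + ((l + l)/(l + 1))/4 = -3 + ((2*l)/(1 + l))/4 = -3 + (2*l/(1 + l))/4 = -3 + l/(2*(1 + l)))
J(U) = (-53/21 + U)/(31 + U) (J(U) = (U + (-6 - 5*20)/(2*(1 + 20)))/(U + 31) = (U + (½)*(-6 - 100)/21)/(31 + U) = (U + (½)*(1/21)*(-106))/(31 + U) = (U - 53/21)/(31 + U) = (-53/21 + U)/(31 + U))
√(42273 + J(G)) = √(42273 + (-53/21 - 75)/(31 - 75)) = √(42273 - 1628/21/(-44)) = √(42273 - 1/44*(-1628/21)) = √(42273 + 37/21) = √(887770/21) = √18643170/21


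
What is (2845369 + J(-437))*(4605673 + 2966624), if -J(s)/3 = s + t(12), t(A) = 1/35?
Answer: 754456702121709/35 ≈ 2.1556e+13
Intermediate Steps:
t(A) = 1/35
J(s) = -3/35 - 3*s (J(s) = -3*(s + 1/35) = -3*(1/35 + s) = -3/35 - 3*s)
(2845369 + J(-437))*(4605673 + 2966624) = (2845369 + (-3/35 - 3*(-437)))*(4605673 + 2966624) = (2845369 + (-3/35 + 1311))*7572297 = (2845369 + 45882/35)*7572297 = (99633797/35)*7572297 = 754456702121709/35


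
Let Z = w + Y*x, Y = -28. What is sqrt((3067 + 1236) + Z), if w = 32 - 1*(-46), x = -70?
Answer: sqrt(6341) ≈ 79.630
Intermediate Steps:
w = 78 (w = 32 + 46 = 78)
Z = 2038 (Z = 78 - 28*(-70) = 78 + 1960 = 2038)
sqrt((3067 + 1236) + Z) = sqrt((3067 + 1236) + 2038) = sqrt(4303 + 2038) = sqrt(6341)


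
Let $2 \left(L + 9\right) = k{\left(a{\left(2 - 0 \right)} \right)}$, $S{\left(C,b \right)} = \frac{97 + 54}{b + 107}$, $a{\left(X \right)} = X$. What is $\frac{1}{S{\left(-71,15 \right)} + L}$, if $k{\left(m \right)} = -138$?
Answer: $- \frac{122}{9365} \approx -0.013027$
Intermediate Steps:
$S{\left(C,b \right)} = \frac{151}{107 + b}$
$L = -78$ ($L = -9 + \frac{1}{2} \left(-138\right) = -9 - 69 = -78$)
$\frac{1}{S{\left(-71,15 \right)} + L} = \frac{1}{\frac{151}{107 + 15} - 78} = \frac{1}{\frac{151}{122} - 78} = \frac{1}{- \frac{9365}{122}} = - \frac{122}{9365}$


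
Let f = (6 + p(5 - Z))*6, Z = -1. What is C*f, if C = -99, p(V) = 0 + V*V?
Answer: -24948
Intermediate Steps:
p(V) = V² (p(V) = 0 + V² = V²)
f = 252 (f = (6 + (5 - 1*(-1))²)*6 = (6 + (5 + 1)²)*6 = (6 + 6²)*6 = (6 + 36)*6 = 42*6 = 252)
C*f = -99*252 = -24948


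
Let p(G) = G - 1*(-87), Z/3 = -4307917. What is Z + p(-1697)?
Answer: -12925361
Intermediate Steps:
Z = -12923751 (Z = 3*(-4307917) = -12923751)
p(G) = 87 + G (p(G) = G + 87 = 87 + G)
Z + p(-1697) = -12923751 + (87 - 1697) = -12923751 - 1610 = -12925361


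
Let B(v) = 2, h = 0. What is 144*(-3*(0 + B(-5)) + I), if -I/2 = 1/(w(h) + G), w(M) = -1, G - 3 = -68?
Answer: -9456/11 ≈ -859.64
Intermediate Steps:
G = -65 (G = 3 - 68 = -65)
I = 1/33 (I = -2/(-1 - 65) = -2/(-66) = -2*(-1/66) = 1/33 ≈ 0.030303)
144*(-3*(0 + B(-5)) + I) = 144*(-3*(0 + 2) + 1/33) = 144*(-3*2 + 1/33) = 144*(-6 + 1/33) = 144*(-197/33) = -9456/11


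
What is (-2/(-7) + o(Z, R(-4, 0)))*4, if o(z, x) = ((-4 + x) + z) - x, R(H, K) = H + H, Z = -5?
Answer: -244/7 ≈ -34.857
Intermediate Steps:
R(H, K) = 2*H
o(z, x) = -4 + z (o(z, x) = (-4 + x + z) - x = -4 + z)
(-2/(-7) + o(Z, R(-4, 0)))*4 = (-2/(-7) + (-4 - 5))*4 = (-2*(-1/7) - 9)*4 = (2/7 - 9)*4 = -61/7*4 = -244/7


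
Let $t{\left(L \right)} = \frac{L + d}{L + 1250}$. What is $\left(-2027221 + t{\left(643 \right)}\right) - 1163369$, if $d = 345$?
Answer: $- \frac{6039785882}{1893} \approx -3.1906 \cdot 10^{6}$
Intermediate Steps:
$t{\left(L \right)} = \frac{345 + L}{1250 + L}$ ($t{\left(L \right)} = \frac{L + 345}{L + 1250} = \frac{345 + L}{1250 + L}$)
$\left(-2027221 + t{\left(643 \right)}\right) - 1163369 = \left(-2027221 + \frac{345 + 643}{1250 + 643}\right) - 1163369 = \left(-2027221 + \frac{1}{1893} \cdot 988\right) - 1163369 = \left(-2027221 + \frac{988}{1893}\right) - 1163369 = - \frac{3837528365}{1893} - 1163369 = - \frac{6039785882}{1893}$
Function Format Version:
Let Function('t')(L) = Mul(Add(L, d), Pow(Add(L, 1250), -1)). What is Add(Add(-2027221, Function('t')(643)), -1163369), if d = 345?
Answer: Rational(-6039785882, 1893) ≈ -3.1906e+6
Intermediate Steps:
Function('t')(L) = Mul(Pow(Add(1250, L), -1), Add(345, L)) (Function('t')(L) = Mul(Add(L, 345), Pow(Add(L, 1250), -1)) = Mul(Add(345, L), Pow(Add(1250, L), -1)) = Mul(Pow(Add(1250, L), -1), Add(345, L)))
Add(Add(-2027221, Function('t')(643)), -1163369) = Add(Add(-2027221, Mul(Pow(Add(1250, 643), -1), Add(345, 643))), -1163369) = Add(Add(-2027221, Mul(Pow(1893, -1), 988)), -1163369) = Add(Add(-2027221, Mul(Rational(1, 1893), 988)), -1163369) = Add(Add(-2027221, Rational(988, 1893)), -1163369) = Add(Rational(-3837528365, 1893), -1163369) = Rational(-6039785882, 1893)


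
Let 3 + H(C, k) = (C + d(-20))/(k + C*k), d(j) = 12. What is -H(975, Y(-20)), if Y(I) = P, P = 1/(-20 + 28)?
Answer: -621/122 ≈ -5.0902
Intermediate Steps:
P = ⅛ (P = 1/8 = ⅛ ≈ 0.12500)
Y(I) = ⅛
H(C, k) = -3 + (12 + C)/(k + C*k) (H(C, k) = -3 + (C + 12)/(k + C*k) = -3 + (12 + C)/(k + C*k))
-H(975, Y(-20)) = -(12 + 975 - 3*⅛ - 3*975*⅛)/(⅛*(1 + 975)) = -8*(12 + 975 - 3/8 - 2925/8)/976 = -8*621/976 = -1*621/122 = -621/122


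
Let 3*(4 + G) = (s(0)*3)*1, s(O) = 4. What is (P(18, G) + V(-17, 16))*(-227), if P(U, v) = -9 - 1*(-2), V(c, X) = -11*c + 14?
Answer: -44038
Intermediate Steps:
V(c, X) = 14 - 11*c
G = 0 (G = -4 + ((4*3)*1)/3 = -4 + (12*1)/3 = -4 + (⅓)*12 = -4 + 4 = 0)
P(U, v) = -7 (P(U, v) = -9 + 2 = -7)
(P(18, G) + V(-17, 16))*(-227) = (-7 + (14 - 11*(-17)))*(-227) = (-7 + (14 + 187))*(-227) = (-7 + 201)*(-227) = 194*(-227) = -44038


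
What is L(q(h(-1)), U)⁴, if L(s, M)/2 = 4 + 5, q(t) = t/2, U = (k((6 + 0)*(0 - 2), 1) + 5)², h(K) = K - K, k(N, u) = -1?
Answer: 104976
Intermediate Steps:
h(K) = 0
U = 16 (U = (-1 + 5)² = 4² = 16)
q(t) = t/2 (q(t) = t*(½) = t/2)
L(s, M) = 18 (L(s, M) = 2*(4 + 5) = 2*9 = 18)
L(q(h(-1)), U)⁴ = 18⁴ = 104976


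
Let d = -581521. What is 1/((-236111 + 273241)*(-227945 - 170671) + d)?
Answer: -1/14801193601 ≈ -6.7562e-11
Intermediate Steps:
1/((-236111 + 273241)*(-227945 - 170671) + d) = 1/((-236111 + 273241)*(-227945 - 170671) - 581521) = 1/(37130*(-398616) - 581521) = 1/(-14800612080 - 581521) = 1/(-14801193601) = -1/14801193601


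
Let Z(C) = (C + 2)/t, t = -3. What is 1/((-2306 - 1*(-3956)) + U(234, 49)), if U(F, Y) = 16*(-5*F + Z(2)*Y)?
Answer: -3/54346 ≈ -5.5202e-5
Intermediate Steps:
Z(C) = -⅔ - C/3 (Z(C) = (C + 2)/(-3) = (2 + C)*(-⅓) = -⅔ - C/3)
U(F, Y) = -80*F - 64*Y/3 (U(F, Y) = 16*(-5*F + (-⅔ - ⅓*2)*Y) = 16*(-5*F + (-⅔ - ⅔)*Y) = 16*(-5*F - 4*Y/3) = -80*F - 64*Y/3)
1/((-2306 - 1*(-3956)) + U(234, 49)) = 1/((-2306 - 1*(-3956)) + (-80*234 - 64/3*49)) = 1/((-2306 + 3956) + (-18720 - 3136/3)) = 1/(1650 - 59296/3) = 1/(-54346/3) = -3/54346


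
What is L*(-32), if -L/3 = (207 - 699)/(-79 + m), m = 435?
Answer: -11808/89 ≈ -132.67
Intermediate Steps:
L = 369/89 (L = -3*(207 - 699)/(-79 + 435) = -(-1476)/356 = -3*(-123/89) = 369/89 ≈ 4.1461)
L*(-32) = (369/89)*(-32) = -11808/89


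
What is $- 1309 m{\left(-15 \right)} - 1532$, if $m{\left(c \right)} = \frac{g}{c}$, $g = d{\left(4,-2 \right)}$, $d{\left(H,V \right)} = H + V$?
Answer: $- \frac{20362}{15} \approx -1357.5$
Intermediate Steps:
$g = 2$ ($g = 4 - 2 = 2$)
$m{\left(c \right)} = \frac{2}{c}$
$- 1309 m{\left(-15 \right)} - 1532 = - 1309 \frac{2}{-15} - 1532 = - 1309 \cdot 2 \left(- \frac{1}{15}\right) - 1532 = \left(-1309\right) \left(- \frac{2}{15}\right) - 1532 = \frac{2618}{15} - 1532 = - \frac{20362}{15}$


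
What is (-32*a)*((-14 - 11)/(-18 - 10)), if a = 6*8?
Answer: -9600/7 ≈ -1371.4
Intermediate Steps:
a = 48
(-32*a)*((-14 - 11)/(-18 - 10)) = (-32*48)*((-14 - 11)/(-18 - 10)) = -(-38400)/(-28) = -(-38400)*(-1)/28 = -1536*25/28 = -9600/7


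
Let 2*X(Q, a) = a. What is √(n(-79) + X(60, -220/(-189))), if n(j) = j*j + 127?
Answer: √25276902/63 ≈ 79.803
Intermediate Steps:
X(Q, a) = a/2
n(j) = 127 + j² (n(j) = j² + 127 = 127 + j²)
√(n(-79) + X(60, -220/(-189))) = √((127 + (-79)²) + (-220/(-189))/2) = √((127 + 6241) + (-220*(-1/189))/2) = √(6368 + (½)*(220/189)) = √(6368 + 110/189) = √(1203662/189) = √25276902/63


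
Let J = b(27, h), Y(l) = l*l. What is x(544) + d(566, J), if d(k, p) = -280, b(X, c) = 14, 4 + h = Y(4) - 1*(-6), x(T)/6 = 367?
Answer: 1922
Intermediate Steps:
x(T) = 2202 (x(T) = 6*367 = 2202)
Y(l) = l²
h = 18 (h = -4 + (4² - 1*(-6)) = -4 + (16 + 6) = -4 + 22 = 18)
J = 14
x(544) + d(566, J) = 2202 - 280 = 1922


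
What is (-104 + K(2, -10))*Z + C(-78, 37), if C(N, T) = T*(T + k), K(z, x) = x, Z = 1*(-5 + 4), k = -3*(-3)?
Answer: 1816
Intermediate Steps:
k = 9
Z = -1 (Z = 1*(-1) = -1)
C(N, T) = T*(9 + T) (C(N, T) = T*(T + 9) = T*(9 + T))
(-104 + K(2, -10))*Z + C(-78, 37) = (-104 - 10)*(-1) + 37*(9 + 37) = -114*(-1) + 37*46 = 114 + 1702 = 1816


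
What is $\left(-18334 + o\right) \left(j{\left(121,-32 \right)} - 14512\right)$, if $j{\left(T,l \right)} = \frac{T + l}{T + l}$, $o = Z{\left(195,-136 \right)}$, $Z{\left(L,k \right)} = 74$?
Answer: $264970860$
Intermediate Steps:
$o = 74$
$j{\left(T,l \right)} = 1$
$\left(-18334 + o\right) \left(j{\left(121,-32 \right)} - 14512\right) = \left(-18334 + 74\right) \left(1 - 14512\right) = \left(-18260\right) \left(-14511\right) = 264970860$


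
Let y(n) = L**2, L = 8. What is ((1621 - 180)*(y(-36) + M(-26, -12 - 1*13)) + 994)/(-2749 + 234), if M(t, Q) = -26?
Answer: -55752/2515 ≈ -22.168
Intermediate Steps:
y(n) = 64 (y(n) = 8**2 = 64)
((1621 - 180)*(y(-36) + M(-26, -12 - 1*13)) + 994)/(-2749 + 234) = ((1621 - 180)*(64 - 26) + 994)/(-2749 + 234) = (1441*38 + 994)/(-2515) = (54758 + 994)*(-1/2515) = 55752*(-1/2515) = -55752/2515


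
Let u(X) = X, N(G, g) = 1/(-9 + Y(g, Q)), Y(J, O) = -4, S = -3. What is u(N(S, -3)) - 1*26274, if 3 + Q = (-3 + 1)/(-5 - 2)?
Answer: -341563/13 ≈ -26274.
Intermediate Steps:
Q = -19/7 (Q = -3 + (-3 + 1)/(-5 - 2) = -3 - 2/(-7) = -3 - 2*(-⅐) = -3 + 2/7 = -19/7 ≈ -2.7143)
N(G, g) = -1/13 (N(G, g) = 1/(-9 - 4) = 1/(-13) = -1/13)
u(N(S, -3)) - 1*26274 = -1/13 - 1*26274 = -1/13 - 26274 = -341563/13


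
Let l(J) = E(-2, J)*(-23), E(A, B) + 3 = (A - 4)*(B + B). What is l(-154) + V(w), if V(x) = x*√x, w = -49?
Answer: -42435 - 343*I ≈ -42435.0 - 343.0*I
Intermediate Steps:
E(A, B) = -3 + 2*B*(-4 + A) (E(A, B) = -3 + (A - 4)*(B + B) = -3 + (-4 + A)*(2*B) = -3 + 2*B*(-4 + A))
V(x) = x^(3/2)
l(J) = 69 + 276*J (l(J) = (-3 - 8*J + 2*(-2)*J)*(-23) = (-3 - 8*J - 4*J)*(-23) = (-3 - 12*J)*(-23) = 69 + 276*J)
l(-154) + V(w) = (69 + 276*(-154)) + (-49)^(3/2) = (69 - 42504) - 343*I = -42435 - 343*I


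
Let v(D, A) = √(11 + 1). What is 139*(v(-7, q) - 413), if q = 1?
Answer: -57407 + 278*√3 ≈ -56926.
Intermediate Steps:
v(D, A) = 2*√3 (v(D, A) = √12 = 2*√3)
139*(v(-7, q) - 413) = 139*(2*√3 - 413) = 139*(-413 + 2*√3) = -57407 + 278*√3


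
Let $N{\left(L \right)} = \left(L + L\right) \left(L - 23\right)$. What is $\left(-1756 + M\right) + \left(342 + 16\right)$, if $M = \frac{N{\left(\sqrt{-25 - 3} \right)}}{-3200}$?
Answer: $- \frac{559193}{400} + \frac{23 i \sqrt{7}}{800} \approx -1398.0 + 0.076065 i$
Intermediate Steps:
$N{\left(L \right)} = 2 L \left(-23 + L\right)$
$M = - \frac{i \sqrt{7} \left(-23 + 2 i \sqrt{7}\right)}{800}$ ($M = \frac{2 \sqrt{-25 - 3} \left(-23 + \sqrt{-25 - 3}\right)}{-3200} = 2 \sqrt{-28} \left(-23 + \sqrt{-28}\right) \left(- \frac{1}{3200}\right) = 2 \cdot 2 i \sqrt{7} \left(-23 + 2 i \sqrt{7}\right) \left(- \frac{1}{3200}\right) = 4 i \sqrt{7} \left(-23 + 2 i \sqrt{7}\right) \left(- \frac{1}{3200}\right) = - \frac{i \sqrt{7} \left(-23 + 2 i \sqrt{7}\right)}{800} \approx 0.0175 + 0.076065 i$)
$\left(-1756 + M\right) + \left(342 + 16\right) = \left(-1756 + \left(\frac{7}{400} + \frac{23 i \sqrt{7}}{800}\right)\right) + \left(342 + 16\right) = \left(- \frac{702393}{400} + \frac{23 i \sqrt{7}}{800}\right) + 358 = - \frac{559193}{400} + \frac{23 i \sqrt{7}}{800}$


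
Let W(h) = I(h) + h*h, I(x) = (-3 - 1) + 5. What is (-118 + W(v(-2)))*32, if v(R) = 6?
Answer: -2592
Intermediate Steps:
I(x) = 1 (I(x) = -4 + 5 = 1)
W(h) = 1 + h² (W(h) = 1 + h*h = 1 + h²)
(-118 + W(v(-2)))*32 = (-118 + (1 + 6²))*32 = (-118 + (1 + 36))*32 = (-118 + 37)*32 = -81*32 = -2592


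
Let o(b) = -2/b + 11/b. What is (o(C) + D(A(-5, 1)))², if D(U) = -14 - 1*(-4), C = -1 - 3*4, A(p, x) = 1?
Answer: 19321/169 ≈ 114.33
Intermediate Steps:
C = -13 (C = -1 - 12 = -13)
o(b) = 9/b
D(U) = -10 (D(U) = -14 + 4 = -10)
(o(C) + D(A(-5, 1)))² = (9/(-13) - 10)² = (9*(-1/13) - 10)² = (-9/13 - 10)² = (-139/13)² = 19321/169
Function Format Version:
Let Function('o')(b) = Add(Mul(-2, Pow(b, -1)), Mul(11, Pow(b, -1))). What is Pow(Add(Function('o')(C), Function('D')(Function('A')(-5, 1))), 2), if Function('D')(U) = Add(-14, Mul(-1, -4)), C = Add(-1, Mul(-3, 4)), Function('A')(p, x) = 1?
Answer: Rational(19321, 169) ≈ 114.33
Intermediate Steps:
C = -13 (C = Add(-1, -12) = -13)
Function('o')(b) = Mul(9, Pow(b, -1))
Function('D')(U) = -10 (Function('D')(U) = Add(-14, 4) = -10)
Pow(Add(Function('o')(C), Function('D')(Function('A')(-5, 1))), 2) = Pow(Add(Mul(9, Pow(-13, -1)), -10), 2) = Pow(Add(Mul(9, Rational(-1, 13)), -10), 2) = Pow(Add(Rational(-9, 13), -10), 2) = Pow(Rational(-139, 13), 2) = Rational(19321, 169)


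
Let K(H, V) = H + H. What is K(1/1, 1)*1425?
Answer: 2850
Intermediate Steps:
K(H, V) = 2*H
K(1/1, 1)*1425 = (2/1)*1425 = (2*1)*1425 = 2*1425 = 2850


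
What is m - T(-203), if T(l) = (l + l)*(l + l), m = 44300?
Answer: -120536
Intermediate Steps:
T(l) = 4*l² (T(l) = (2*l)*(2*l) = 4*l²)
m - T(-203) = 44300 - 4*(-203)² = 44300 - 4*41209 = 44300 - 1*164836 = 44300 - 164836 = -120536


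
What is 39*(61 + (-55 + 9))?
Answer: 585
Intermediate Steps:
39*(61 + (-55 + 9)) = 39*(61 - 46) = 39*15 = 585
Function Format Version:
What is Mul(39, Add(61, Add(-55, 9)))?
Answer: 585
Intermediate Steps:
Mul(39, Add(61, Add(-55, 9))) = Mul(39, Add(61, -46)) = Mul(39, 15) = 585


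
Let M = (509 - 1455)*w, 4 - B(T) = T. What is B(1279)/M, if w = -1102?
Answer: -1275/1042492 ≈ -0.0012230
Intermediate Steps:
B(T) = 4 - T
M = 1042492 (M = (509 - 1455)*(-1102) = -946*(-1102) = 1042492)
B(1279)/M = (4 - 1*1279)/1042492 = (4 - 1279)*(1/1042492) = -1275*1/1042492 = -1275/1042492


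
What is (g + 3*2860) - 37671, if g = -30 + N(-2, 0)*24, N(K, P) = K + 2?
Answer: -29121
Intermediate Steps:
N(K, P) = 2 + K
g = -30 (g = -30 + (2 - 2)*24 = -30 + 0*24 = -30 + 0 = -30)
(g + 3*2860) - 37671 = (-30 + 3*2860) - 37671 = (-30 + 8580) - 37671 = 8550 - 37671 = -29121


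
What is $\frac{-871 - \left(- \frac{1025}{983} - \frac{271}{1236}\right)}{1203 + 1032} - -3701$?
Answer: $\frac{2009800408585}{543099636} \approx 3700.6$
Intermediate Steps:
$\frac{-871 - \left(- \frac{1025}{983} - \frac{271}{1236}\right)}{1203 + 1032} - -3701 = \frac{-871 - - \frac{1533293}{1214988}}{2235} + 3701 = \left(-871 + \left(\frac{271}{1236} + \frac{1025}{983}\right)\right) \frac{1}{2235} + 3701 = \left(-871 + \frac{1533293}{1214988}\right) \frac{1}{2235} + 3701 = \left(- \frac{1056721255}{1214988}\right) \frac{1}{2235} + 3701 = - \frac{211344251}{543099636} + 3701 = \frac{2009800408585}{543099636}$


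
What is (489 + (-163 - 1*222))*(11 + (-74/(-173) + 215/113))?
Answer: 27101984/19549 ≈ 1386.4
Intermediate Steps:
(489 + (-163 - 1*222))*(11 + (-74/(-173) + 215/113)) = (489 + (-163 - 222))*(11 + (-74*(-1/173) + 215*(1/113))) = (489 - 385)*(11 + (74/173 + 215/113)) = 104*(11 + 45557/19549) = 104*(260596/19549) = 27101984/19549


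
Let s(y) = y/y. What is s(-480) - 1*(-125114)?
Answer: 125115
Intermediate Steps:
s(y) = 1
s(-480) - 1*(-125114) = 1 - 1*(-125114) = 1 + 125114 = 125115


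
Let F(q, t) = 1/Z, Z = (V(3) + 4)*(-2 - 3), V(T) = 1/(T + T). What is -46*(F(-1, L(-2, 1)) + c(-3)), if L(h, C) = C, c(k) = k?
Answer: 17526/125 ≈ 140.21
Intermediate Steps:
V(T) = 1/(2*T)
Z = -125/6 (Z = ((½)/3 + 4)*(-2 - 3) = ((½)*(⅓) + 4)*(-5) = (⅙ + 4)*(-5) = (25/6)*(-5) = -125/6 ≈ -20.833)
F(q, t) = -6/125 (F(q, t) = 1/(-125/6) = -6/125)
-46*(F(-1, L(-2, 1)) + c(-3)) = -46*(-6/125 - 3) = -46*(-381/125) = 17526/125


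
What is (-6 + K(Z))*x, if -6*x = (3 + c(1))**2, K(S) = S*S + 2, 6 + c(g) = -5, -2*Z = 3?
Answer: 56/3 ≈ 18.667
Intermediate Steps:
Z = -3/2 (Z = -1/2*3 = -3/2 ≈ -1.5000)
c(g) = -11 (c(g) = -6 - 5 = -11)
K(S) = 2 + S**2 (K(S) = S**2 + 2 = 2 + S**2)
x = -32/3 (x = -(3 - 11)**2/6 = -1/6*(-8)**2 = -1/6*64 = -32/3 ≈ -10.667)
(-6 + K(Z))*x = (-6 + (2 + (-3/2)**2))*(-32/3) = (-6 + (2 + 9/4))*(-32/3) = (-6 + 17/4)*(-32/3) = -7/4*(-32/3) = 56/3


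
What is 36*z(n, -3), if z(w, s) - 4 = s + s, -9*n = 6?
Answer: -72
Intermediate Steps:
n = -2/3 (n = -1/9*6 = -2/3 ≈ -0.66667)
z(w, s) = 4 + 2*s (z(w, s) = 4 + (s + s) = 4 + 2*s)
36*z(n, -3) = 36*(4 + 2*(-3)) = 36*(4 - 6) = 36*(-2) = -72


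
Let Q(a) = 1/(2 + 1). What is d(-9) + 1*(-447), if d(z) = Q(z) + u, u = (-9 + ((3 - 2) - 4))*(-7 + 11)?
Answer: -1484/3 ≈ -494.67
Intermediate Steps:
Q(a) = ⅓ (Q(a) = 1/3 = ⅓)
u = -48 (u = (-9 + (1 - 4))*4 = (-9 - 3)*4 = -12*4 = -48)
d(z) = -143/3 (d(z) = ⅓ - 48 = -143/3)
d(-9) + 1*(-447) = -143/3 + 1*(-447) = -143/3 - 447 = -1484/3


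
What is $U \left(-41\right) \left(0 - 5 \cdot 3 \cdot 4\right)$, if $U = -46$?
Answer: $-113160$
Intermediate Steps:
$U \left(-41\right) \left(0 - 5 \cdot 3 \cdot 4\right) = \left(-46\right) \left(-41\right) \left(0 - 5 \cdot 3 \cdot 4\right) = 1886 \left(0 - 60\right) = 1886 \left(-60\right) = -113160$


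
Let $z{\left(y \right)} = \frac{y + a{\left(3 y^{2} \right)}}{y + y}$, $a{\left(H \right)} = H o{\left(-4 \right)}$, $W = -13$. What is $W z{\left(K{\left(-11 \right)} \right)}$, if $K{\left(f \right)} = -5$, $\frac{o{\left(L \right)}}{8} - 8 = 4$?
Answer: $\frac{18707}{2} \approx 9353.5$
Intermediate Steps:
$o{\left(L \right)} = 96$ ($o{\left(L \right)} = 64 + 8 \cdot 4 = 64 + 32 = 96$)
$a{\left(H \right)} = 96 H$ ($a{\left(H \right)} = H 96 = 96 H$)
$z{\left(y \right)} = \frac{y + 288 y^{2}}{2 y}$ ($z{\left(y \right)} = \frac{y + 96 \cdot 3 y^{2}}{y + y} = \frac{y + 288 y^{2}}{2 y}$)
$W z{\left(K{\left(-11 \right)} \right)} = - 13 \left(\frac{1}{2} + 144 \left(-5\right)\right) = - 13 \left(\frac{1}{2} - 720\right) = \left(-13\right) \left(- \frac{1439}{2}\right) = \frac{18707}{2}$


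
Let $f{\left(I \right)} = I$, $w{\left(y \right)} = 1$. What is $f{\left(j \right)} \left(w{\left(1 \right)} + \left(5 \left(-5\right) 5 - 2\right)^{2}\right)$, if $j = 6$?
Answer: $96780$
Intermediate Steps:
$f{\left(j \right)} \left(w{\left(1 \right)} + \left(5 \left(-5\right) 5 - 2\right)^{2}\right) = 6 \left(1 + \left(5 \left(-5\right) 5 - 2\right)^{2}\right) = 6 \left(1 + \left(\left(-25\right) 5 - 2\right)^{2}\right) = 6 \left(1 + \left(-125 - 2\right)^{2}\right) = 6 \left(1 + \left(-127\right)^{2}\right) = 6 \left(1 + 16129\right) = 6 \cdot 16130 = 96780$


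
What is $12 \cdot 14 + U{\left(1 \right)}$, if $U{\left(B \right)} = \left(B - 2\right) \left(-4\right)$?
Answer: $172$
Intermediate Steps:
$U{\left(B \right)} = 8 - 4 B$ ($U{\left(B \right)} = \left(-2 + B\right) \left(-4\right) = 8 - 4 B$)
$12 \cdot 14 + U{\left(1 \right)} = 12 \cdot 14 + \left(8 - 4\right) = 168 + \left(8 - 4\right) = 168 + 4 = 172$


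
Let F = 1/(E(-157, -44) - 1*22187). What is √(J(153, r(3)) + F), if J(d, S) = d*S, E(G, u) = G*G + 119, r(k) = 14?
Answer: √14269066243/2581 ≈ 46.282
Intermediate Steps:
E(G, u) = 119 + G² (E(G, u) = G² + 119 = 119 + G²)
F = 1/2581 (F = 1/((119 + (-157)²) - 1*22187) = 1/((119 + 24649) - 22187) = 1/(24768 - 22187) = 1/2581 ≈ 0.00038745)
J(d, S) = S*d
√(J(153, r(3)) + F) = √(14*153 + 1/2581) = √(2142 + 1/2581) = √(5528503/2581) = √14269066243/2581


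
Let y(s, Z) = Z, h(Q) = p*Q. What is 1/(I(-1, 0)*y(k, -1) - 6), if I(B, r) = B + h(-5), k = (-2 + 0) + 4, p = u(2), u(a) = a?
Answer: ⅕ ≈ 0.20000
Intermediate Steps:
p = 2
h(Q) = 2*Q
k = 2 (k = -2 + 4 = 2)
I(B, r) = -10 + B (I(B, r) = B + 2*(-5) = B - 10 = -10 + B)
1/(I(-1, 0)*y(k, -1) - 6) = 1/((-10 - 1)*(-1) - 6) = 1/(-11*(-1) - 6) = 1/(11 - 6) = 1/5 = ⅕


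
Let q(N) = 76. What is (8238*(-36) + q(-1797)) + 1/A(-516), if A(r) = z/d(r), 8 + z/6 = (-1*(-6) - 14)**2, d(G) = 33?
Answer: -33207093/112 ≈ -2.9649e+5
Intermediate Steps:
z = 336 (z = -48 + 6*(-1*(-6) - 14)**2 = -48 + 6*(6 - 14)**2 = -48 + 6*(-8)**2 = -48 + 6*64 = -48 + 384 = 336)
A(r) = 112/11 (A(r) = 336/33 = 336*(1/33) = 112/11)
(8238*(-36) + q(-1797)) + 1/A(-516) = (8238*(-36) + 76) + 1/(112/11) = (-296568 + 76) + 11/112 = -296492 + 11/112 = -33207093/112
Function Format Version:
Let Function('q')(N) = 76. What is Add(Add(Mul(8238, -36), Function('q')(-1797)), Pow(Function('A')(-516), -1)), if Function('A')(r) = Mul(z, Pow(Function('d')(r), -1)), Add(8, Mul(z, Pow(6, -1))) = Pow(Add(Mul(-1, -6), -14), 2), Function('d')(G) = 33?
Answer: Rational(-33207093, 112) ≈ -2.9649e+5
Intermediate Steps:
z = 336 (z = Add(-48, Mul(6, Pow(Add(Mul(-1, -6), -14), 2))) = Add(-48, Mul(6, Pow(Add(6, -14), 2))) = Add(-48, Mul(6, Pow(-8, 2))) = Add(-48, Mul(6, 64)) = Add(-48, 384) = 336)
Function('A')(r) = Rational(112, 11) (Function('A')(r) = Mul(336, Pow(33, -1)) = Mul(336, Rational(1, 33)) = Rational(112, 11))
Add(Add(Mul(8238, -36), Function('q')(-1797)), Pow(Function('A')(-516), -1)) = Add(Add(Mul(8238, -36), 76), Pow(Rational(112, 11), -1)) = Add(Add(-296568, 76), Rational(11, 112)) = Add(-296492, Rational(11, 112)) = Rational(-33207093, 112)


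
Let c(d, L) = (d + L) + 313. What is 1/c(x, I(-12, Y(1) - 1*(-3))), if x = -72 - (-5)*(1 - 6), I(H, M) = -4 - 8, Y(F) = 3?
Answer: 1/204 ≈ 0.0049020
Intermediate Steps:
I(H, M) = -12
x = -97 (x = -72 - (-5)*(-5) = -72 - 1*25 = -72 - 25 = -97)
c(d, L) = 313 + L + d (c(d, L) = (L + d) + 313 = 313 + L + d)
1/c(x, I(-12, Y(1) - 1*(-3))) = 1/(313 - 12 - 97) = 1/204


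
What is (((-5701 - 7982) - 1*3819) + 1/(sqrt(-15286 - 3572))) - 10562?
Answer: -28064 - I*sqrt(18858)/18858 ≈ -28064.0 - 0.007282*I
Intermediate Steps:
(((-5701 - 7982) - 1*3819) + 1/(sqrt(-15286 - 3572))) - 10562 = ((-13683 - 3819) + 1/(sqrt(-18858))) - 10562 = (-17502 + 1/(I*sqrt(18858))) - 10562 = (-17502 - I*sqrt(18858)/18858) - 10562 = -28064 - I*sqrt(18858)/18858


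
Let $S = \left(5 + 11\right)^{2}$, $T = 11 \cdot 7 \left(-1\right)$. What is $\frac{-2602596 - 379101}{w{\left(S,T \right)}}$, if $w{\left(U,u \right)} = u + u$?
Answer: $\frac{2981697}{154} \approx 19362.0$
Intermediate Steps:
$T = -77$ ($T = 77 \left(-1\right) = -77$)
$S = 256$ ($S = 16^{2} = 256$)
$w{\left(U,u \right)} = 2 u$
$\frac{-2602596 - 379101}{w{\left(S,T \right)}} = \frac{-2602596 - 379101}{2 \left(-77\right)} = \frac{-2602596 - 379101}{-154} = \left(-2981697\right) \left(- \frac{1}{154}\right) = \frac{2981697}{154}$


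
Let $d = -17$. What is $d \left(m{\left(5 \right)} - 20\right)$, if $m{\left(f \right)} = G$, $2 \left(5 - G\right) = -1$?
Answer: $\frac{493}{2} \approx 246.5$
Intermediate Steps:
$G = \frac{11}{2}$ ($G = 5 - - \frac{1}{2} = 5 + \frac{1}{2} = \frac{11}{2} \approx 5.5$)
$m{\left(f \right)} = \frac{11}{2}$
$d \left(m{\left(5 \right)} - 20\right) = - 17 \left(\frac{11}{2} - 20\right) = \left(-17\right) \left(- \frac{29}{2}\right) = \frac{493}{2}$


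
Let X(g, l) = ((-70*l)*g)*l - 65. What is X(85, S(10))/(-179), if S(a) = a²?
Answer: 59500065/179 ≈ 3.3240e+5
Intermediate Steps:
X(g, l) = -65 - 70*g*l² (X(g, l) = (-70*g*l)*l - 65 = -70*g*l² - 65 = -65 - 70*g*l²)
X(85, S(10))/(-179) = (-65 - 70*85*(10²)²)/(-179) = (-65 - 70*85*100²)*(-1/179) = (-65 - 70*85*10000)*(-1/179) = (-65 - 59500000)*(-1/179) = -59500065*(-1/179) = 59500065/179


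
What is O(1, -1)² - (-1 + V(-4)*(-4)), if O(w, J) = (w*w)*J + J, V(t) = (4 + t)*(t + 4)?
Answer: 5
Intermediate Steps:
V(t) = (4 + t)² (V(t) = (4 + t)*(4 + t) = (4 + t)²)
O(w, J) = J + J*w² (O(w, J) = w²*J + J = J*w² + J = J + J*w²)
O(1, -1)² - (-1 + V(-4)*(-4)) = (-(1 + 1²))² - (-1 + (4 - 4)²*(-4)) = (-(1 + 1))² - (-1 + 0²*(-4)) = (-1*2)² - (-1 + 0*(-4)) = (-2)² - (-1 + 0) = 4 - 1*(-1) = 4 + 1 = 5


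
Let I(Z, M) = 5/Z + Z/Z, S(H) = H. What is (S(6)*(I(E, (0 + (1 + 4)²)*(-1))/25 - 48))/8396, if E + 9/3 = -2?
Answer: -72/2099 ≈ -0.034302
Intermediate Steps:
E = -5 (E = -3 - 2 = -5)
I(Z, M) = 1 + 5/Z (I(Z, M) = 5/Z + 1 = 1 + 5/Z)
(S(6)*(I(E, (0 + (1 + 4)²)*(-1))/25 - 48))/8396 = (6*(((5 - 5)/(-5))/25 - 48))/8396 = (6*(-⅕*0*(1/25) - 48))*(1/8396) = (6*(0*(1/25) - 48))*(1/8396) = (6*(0 - 48))*(1/8396) = (6*(-48))*(1/8396) = -288*1/8396 = -72/2099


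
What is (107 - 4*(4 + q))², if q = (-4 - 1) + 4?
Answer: 9025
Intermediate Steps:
q = -1 (q = -5 + 4 = -1)
(107 - 4*(4 + q))² = (107 - 4*(4 - 1))² = (107 - 4*3)² = (107 - 12)² = 95² = 9025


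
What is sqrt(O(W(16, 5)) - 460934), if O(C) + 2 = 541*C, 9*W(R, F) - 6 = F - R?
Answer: I*sqrt(4151129)/3 ≈ 679.14*I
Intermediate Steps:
W(R, F) = 2/3 - R/9 + F/9 (W(R, F) = 2/3 + (F - R)/9 = 2/3 + (-R/9 + F/9) = 2/3 - R/9 + F/9)
O(C) = -2 + 541*C
sqrt(O(W(16, 5)) - 460934) = sqrt((-2 + 541*(2/3 - 1/9*16 + (1/9)*5)) - 460934) = sqrt((-2 + 541*(2/3 - 16/9 + 5/9)) - 460934) = sqrt((-2 + 541*(-5/9)) - 460934) = sqrt((-2 - 2705/9) - 460934) = sqrt(-2723/9 - 460934) = sqrt(-4151129/9) = I*sqrt(4151129)/3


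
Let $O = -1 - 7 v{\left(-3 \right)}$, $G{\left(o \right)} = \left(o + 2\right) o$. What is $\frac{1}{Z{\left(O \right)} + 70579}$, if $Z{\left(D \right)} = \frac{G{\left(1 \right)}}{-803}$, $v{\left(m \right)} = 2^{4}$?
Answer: $\frac{803}{56674934} \approx 1.4169 \cdot 10^{-5}$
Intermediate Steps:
$v{\left(m \right)} = 16$
$G{\left(o \right)} = o \left(2 + o\right)$ ($G{\left(o \right)} = \left(2 + o\right) o = o \left(2 + o\right)$)
$O = -113$ ($O = -1 - 112 = -113$)
$Z{\left(D \right)} = - \frac{3}{803}$ ($Z{\left(D \right)} = \frac{1 \left(2 + 1\right)}{-803} = 1 \cdot 3 \left(- \frac{1}{803}\right) = 3 \left(- \frac{1}{803}\right) = - \frac{3}{803}$)
$\frac{1}{Z{\left(O \right)} + 70579} = \frac{1}{- \frac{3}{803} + 70579} = \frac{1}{\frac{56674934}{803}} = \frac{803}{56674934}$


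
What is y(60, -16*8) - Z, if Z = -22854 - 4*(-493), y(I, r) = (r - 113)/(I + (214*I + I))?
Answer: 270630479/12960 ≈ 20882.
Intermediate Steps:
y(I, r) = (-113 + r)/(216*I) (y(I, r) = (-113 + r)/(I + 215*I) = (-113 + r)/((216*I)) = (-113 + r)*(1/(216*I)) = (-113 + r)/(216*I))
Z = -20882 (Z = -22854 - 1*(-1972) = -22854 + 1972 = -20882)
y(60, -16*8) - Z = (1/216)*(-113 - 16*8)/60 - 1*(-20882) = (1/216)*(1/60)*(-113 - 128) + 20882 = (1/216)*(1/60)*(-241) + 20882 = -241/12960 + 20882 = 270630479/12960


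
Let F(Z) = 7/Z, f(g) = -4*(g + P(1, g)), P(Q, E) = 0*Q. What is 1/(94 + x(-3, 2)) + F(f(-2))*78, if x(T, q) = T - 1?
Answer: 12287/180 ≈ 68.261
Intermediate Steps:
P(Q, E) = 0
x(T, q) = -1 + T
f(g) = -4*g (f(g) = -4*(g + 0) = -4*g)
1/(94 + x(-3, 2)) + F(f(-2))*78 = 1/(94 + (-1 - 3)) + (7/((-4*(-2))))*78 = 1/(94 - 4) + (7/8)*78 = 1/90 + (7*(⅛))*78 = 1/90 + (7/8)*78 = 1/90 + 273/4 = 12287/180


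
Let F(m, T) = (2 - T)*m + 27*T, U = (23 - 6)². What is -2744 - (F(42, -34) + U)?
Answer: -3627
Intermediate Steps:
U = 289 (U = 17² = 289)
F(m, T) = 27*T + m*(2 - T) (F(m, T) = m*(2 - T) + 27*T = 27*T + m*(2 - T))
-2744 - (F(42, -34) + U) = -2744 - ((2*42 + 27*(-34) - 1*(-34)*42) + 289) = -2744 - ((84 - 918 + 1428) + 289) = -2744 - (594 + 289) = -2744 - 1*883 = -2744 - 883 = -3627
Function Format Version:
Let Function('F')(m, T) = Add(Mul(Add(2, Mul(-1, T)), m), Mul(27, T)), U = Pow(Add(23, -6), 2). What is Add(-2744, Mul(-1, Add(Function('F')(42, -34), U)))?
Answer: -3627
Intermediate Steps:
U = 289 (U = Pow(17, 2) = 289)
Function('F')(m, T) = Add(Mul(27, T), Mul(m, Add(2, Mul(-1, T)))) (Function('F')(m, T) = Add(Mul(m, Add(2, Mul(-1, T))), Mul(27, T)) = Add(Mul(27, T), Mul(m, Add(2, Mul(-1, T)))))
Add(-2744, Mul(-1, Add(Function('F')(42, -34), U))) = Add(-2744, Mul(-1, Add(Add(Mul(2, 42), Mul(27, -34), Mul(-1, -34, 42)), 289))) = Add(-2744, Mul(-1, Add(Add(84, -918, 1428), 289))) = Add(-2744, Mul(-1, Add(594, 289))) = Add(-2744, Mul(-1, 883)) = Add(-2744, -883) = -3627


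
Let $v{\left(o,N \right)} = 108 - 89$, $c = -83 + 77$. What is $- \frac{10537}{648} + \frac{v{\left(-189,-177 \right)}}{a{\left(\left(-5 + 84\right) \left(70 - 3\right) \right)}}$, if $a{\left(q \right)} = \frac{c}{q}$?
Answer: $- \frac{10871773}{648} \approx -16777.0$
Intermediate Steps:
$c = -6$
$v{\left(o,N \right)} = 19$ ($v{\left(o,N \right)} = 108 - 89 = 19$)
$a{\left(q \right)} = - \frac{6}{q}$
$- \frac{10537}{648} + \frac{v{\left(-189,-177 \right)}}{a{\left(\left(-5 + 84\right) \left(70 - 3\right) \right)}} = - \frac{10537}{648} + \frac{19}{\left(-6\right) \frac{1}{\left(-5 + 84\right) \left(70 - 3\right)}} = \left(-10537\right) \frac{1}{648} + \frac{19}{\left(-6\right) \frac{1}{79 \cdot 67}} = - \frac{10537}{648} + \frac{19}{\left(-6\right) \frac{1}{5293}} = - \frac{10537}{648} + \frac{19}{- \frac{6}{5293}} = - \frac{10537}{648} + 19 \left(- \frac{5293}{6}\right) = - \frac{10537}{648} - \frac{100567}{6} = - \frac{10871773}{648}$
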